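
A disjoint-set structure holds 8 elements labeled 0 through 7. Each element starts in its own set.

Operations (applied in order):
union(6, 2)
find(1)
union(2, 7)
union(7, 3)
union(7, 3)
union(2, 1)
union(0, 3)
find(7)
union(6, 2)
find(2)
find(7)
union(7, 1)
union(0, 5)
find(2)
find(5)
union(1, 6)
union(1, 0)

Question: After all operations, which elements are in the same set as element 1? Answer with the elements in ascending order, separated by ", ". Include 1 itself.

Answer: 0, 1, 2, 3, 5, 6, 7

Derivation:
Step 1: union(6, 2) -> merged; set of 6 now {2, 6}
Step 2: find(1) -> no change; set of 1 is {1}
Step 3: union(2, 7) -> merged; set of 2 now {2, 6, 7}
Step 4: union(7, 3) -> merged; set of 7 now {2, 3, 6, 7}
Step 5: union(7, 3) -> already same set; set of 7 now {2, 3, 6, 7}
Step 6: union(2, 1) -> merged; set of 2 now {1, 2, 3, 6, 7}
Step 7: union(0, 3) -> merged; set of 0 now {0, 1, 2, 3, 6, 7}
Step 8: find(7) -> no change; set of 7 is {0, 1, 2, 3, 6, 7}
Step 9: union(6, 2) -> already same set; set of 6 now {0, 1, 2, 3, 6, 7}
Step 10: find(2) -> no change; set of 2 is {0, 1, 2, 3, 6, 7}
Step 11: find(7) -> no change; set of 7 is {0, 1, 2, 3, 6, 7}
Step 12: union(7, 1) -> already same set; set of 7 now {0, 1, 2, 3, 6, 7}
Step 13: union(0, 5) -> merged; set of 0 now {0, 1, 2, 3, 5, 6, 7}
Step 14: find(2) -> no change; set of 2 is {0, 1, 2, 3, 5, 6, 7}
Step 15: find(5) -> no change; set of 5 is {0, 1, 2, 3, 5, 6, 7}
Step 16: union(1, 6) -> already same set; set of 1 now {0, 1, 2, 3, 5, 6, 7}
Step 17: union(1, 0) -> already same set; set of 1 now {0, 1, 2, 3, 5, 6, 7}
Component of 1: {0, 1, 2, 3, 5, 6, 7}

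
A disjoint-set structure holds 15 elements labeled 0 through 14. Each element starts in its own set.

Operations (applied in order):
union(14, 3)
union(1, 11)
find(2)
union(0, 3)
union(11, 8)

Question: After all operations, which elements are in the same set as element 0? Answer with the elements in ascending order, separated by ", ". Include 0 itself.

Step 1: union(14, 3) -> merged; set of 14 now {3, 14}
Step 2: union(1, 11) -> merged; set of 1 now {1, 11}
Step 3: find(2) -> no change; set of 2 is {2}
Step 4: union(0, 3) -> merged; set of 0 now {0, 3, 14}
Step 5: union(11, 8) -> merged; set of 11 now {1, 8, 11}
Component of 0: {0, 3, 14}

Answer: 0, 3, 14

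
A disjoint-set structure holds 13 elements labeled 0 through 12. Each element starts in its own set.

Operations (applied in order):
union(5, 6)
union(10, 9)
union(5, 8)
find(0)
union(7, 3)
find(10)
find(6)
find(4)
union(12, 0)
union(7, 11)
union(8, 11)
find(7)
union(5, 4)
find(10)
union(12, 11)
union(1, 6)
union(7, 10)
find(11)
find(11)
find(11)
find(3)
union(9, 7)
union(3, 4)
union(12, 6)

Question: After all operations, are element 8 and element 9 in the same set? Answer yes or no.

Step 1: union(5, 6) -> merged; set of 5 now {5, 6}
Step 2: union(10, 9) -> merged; set of 10 now {9, 10}
Step 3: union(5, 8) -> merged; set of 5 now {5, 6, 8}
Step 4: find(0) -> no change; set of 0 is {0}
Step 5: union(7, 3) -> merged; set of 7 now {3, 7}
Step 6: find(10) -> no change; set of 10 is {9, 10}
Step 7: find(6) -> no change; set of 6 is {5, 6, 8}
Step 8: find(4) -> no change; set of 4 is {4}
Step 9: union(12, 0) -> merged; set of 12 now {0, 12}
Step 10: union(7, 11) -> merged; set of 7 now {3, 7, 11}
Step 11: union(8, 11) -> merged; set of 8 now {3, 5, 6, 7, 8, 11}
Step 12: find(7) -> no change; set of 7 is {3, 5, 6, 7, 8, 11}
Step 13: union(5, 4) -> merged; set of 5 now {3, 4, 5, 6, 7, 8, 11}
Step 14: find(10) -> no change; set of 10 is {9, 10}
Step 15: union(12, 11) -> merged; set of 12 now {0, 3, 4, 5, 6, 7, 8, 11, 12}
Step 16: union(1, 6) -> merged; set of 1 now {0, 1, 3, 4, 5, 6, 7, 8, 11, 12}
Step 17: union(7, 10) -> merged; set of 7 now {0, 1, 3, 4, 5, 6, 7, 8, 9, 10, 11, 12}
Step 18: find(11) -> no change; set of 11 is {0, 1, 3, 4, 5, 6, 7, 8, 9, 10, 11, 12}
Step 19: find(11) -> no change; set of 11 is {0, 1, 3, 4, 5, 6, 7, 8, 9, 10, 11, 12}
Step 20: find(11) -> no change; set of 11 is {0, 1, 3, 4, 5, 6, 7, 8, 9, 10, 11, 12}
Step 21: find(3) -> no change; set of 3 is {0, 1, 3, 4, 5, 6, 7, 8, 9, 10, 11, 12}
Step 22: union(9, 7) -> already same set; set of 9 now {0, 1, 3, 4, 5, 6, 7, 8, 9, 10, 11, 12}
Step 23: union(3, 4) -> already same set; set of 3 now {0, 1, 3, 4, 5, 6, 7, 8, 9, 10, 11, 12}
Step 24: union(12, 6) -> already same set; set of 12 now {0, 1, 3, 4, 5, 6, 7, 8, 9, 10, 11, 12}
Set of 8: {0, 1, 3, 4, 5, 6, 7, 8, 9, 10, 11, 12}; 9 is a member.

Answer: yes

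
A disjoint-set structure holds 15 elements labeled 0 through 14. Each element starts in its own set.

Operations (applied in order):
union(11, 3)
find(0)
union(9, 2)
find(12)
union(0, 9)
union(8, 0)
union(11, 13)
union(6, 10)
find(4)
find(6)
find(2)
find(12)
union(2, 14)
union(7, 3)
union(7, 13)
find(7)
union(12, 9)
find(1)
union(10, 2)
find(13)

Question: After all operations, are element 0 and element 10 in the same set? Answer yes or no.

Answer: yes

Derivation:
Step 1: union(11, 3) -> merged; set of 11 now {3, 11}
Step 2: find(0) -> no change; set of 0 is {0}
Step 3: union(9, 2) -> merged; set of 9 now {2, 9}
Step 4: find(12) -> no change; set of 12 is {12}
Step 5: union(0, 9) -> merged; set of 0 now {0, 2, 9}
Step 6: union(8, 0) -> merged; set of 8 now {0, 2, 8, 9}
Step 7: union(11, 13) -> merged; set of 11 now {3, 11, 13}
Step 8: union(6, 10) -> merged; set of 6 now {6, 10}
Step 9: find(4) -> no change; set of 4 is {4}
Step 10: find(6) -> no change; set of 6 is {6, 10}
Step 11: find(2) -> no change; set of 2 is {0, 2, 8, 9}
Step 12: find(12) -> no change; set of 12 is {12}
Step 13: union(2, 14) -> merged; set of 2 now {0, 2, 8, 9, 14}
Step 14: union(7, 3) -> merged; set of 7 now {3, 7, 11, 13}
Step 15: union(7, 13) -> already same set; set of 7 now {3, 7, 11, 13}
Step 16: find(7) -> no change; set of 7 is {3, 7, 11, 13}
Step 17: union(12, 9) -> merged; set of 12 now {0, 2, 8, 9, 12, 14}
Step 18: find(1) -> no change; set of 1 is {1}
Step 19: union(10, 2) -> merged; set of 10 now {0, 2, 6, 8, 9, 10, 12, 14}
Step 20: find(13) -> no change; set of 13 is {3, 7, 11, 13}
Set of 0: {0, 2, 6, 8, 9, 10, 12, 14}; 10 is a member.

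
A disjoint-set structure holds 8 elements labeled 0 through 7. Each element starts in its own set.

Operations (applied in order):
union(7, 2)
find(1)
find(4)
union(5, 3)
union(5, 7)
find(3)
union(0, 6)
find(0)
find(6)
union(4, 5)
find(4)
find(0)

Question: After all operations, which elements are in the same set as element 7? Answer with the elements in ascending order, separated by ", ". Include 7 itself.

Step 1: union(7, 2) -> merged; set of 7 now {2, 7}
Step 2: find(1) -> no change; set of 1 is {1}
Step 3: find(4) -> no change; set of 4 is {4}
Step 4: union(5, 3) -> merged; set of 5 now {3, 5}
Step 5: union(5, 7) -> merged; set of 5 now {2, 3, 5, 7}
Step 6: find(3) -> no change; set of 3 is {2, 3, 5, 7}
Step 7: union(0, 6) -> merged; set of 0 now {0, 6}
Step 8: find(0) -> no change; set of 0 is {0, 6}
Step 9: find(6) -> no change; set of 6 is {0, 6}
Step 10: union(4, 5) -> merged; set of 4 now {2, 3, 4, 5, 7}
Step 11: find(4) -> no change; set of 4 is {2, 3, 4, 5, 7}
Step 12: find(0) -> no change; set of 0 is {0, 6}
Component of 7: {2, 3, 4, 5, 7}

Answer: 2, 3, 4, 5, 7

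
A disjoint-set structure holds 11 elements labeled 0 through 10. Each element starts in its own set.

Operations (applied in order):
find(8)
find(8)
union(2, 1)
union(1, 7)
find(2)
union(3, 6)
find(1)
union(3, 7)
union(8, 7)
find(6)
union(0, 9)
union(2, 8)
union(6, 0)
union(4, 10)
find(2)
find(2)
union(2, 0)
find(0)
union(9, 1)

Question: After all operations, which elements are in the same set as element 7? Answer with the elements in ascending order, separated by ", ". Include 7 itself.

Answer: 0, 1, 2, 3, 6, 7, 8, 9

Derivation:
Step 1: find(8) -> no change; set of 8 is {8}
Step 2: find(8) -> no change; set of 8 is {8}
Step 3: union(2, 1) -> merged; set of 2 now {1, 2}
Step 4: union(1, 7) -> merged; set of 1 now {1, 2, 7}
Step 5: find(2) -> no change; set of 2 is {1, 2, 7}
Step 6: union(3, 6) -> merged; set of 3 now {3, 6}
Step 7: find(1) -> no change; set of 1 is {1, 2, 7}
Step 8: union(3, 7) -> merged; set of 3 now {1, 2, 3, 6, 7}
Step 9: union(8, 7) -> merged; set of 8 now {1, 2, 3, 6, 7, 8}
Step 10: find(6) -> no change; set of 6 is {1, 2, 3, 6, 7, 8}
Step 11: union(0, 9) -> merged; set of 0 now {0, 9}
Step 12: union(2, 8) -> already same set; set of 2 now {1, 2, 3, 6, 7, 8}
Step 13: union(6, 0) -> merged; set of 6 now {0, 1, 2, 3, 6, 7, 8, 9}
Step 14: union(4, 10) -> merged; set of 4 now {4, 10}
Step 15: find(2) -> no change; set of 2 is {0, 1, 2, 3, 6, 7, 8, 9}
Step 16: find(2) -> no change; set of 2 is {0, 1, 2, 3, 6, 7, 8, 9}
Step 17: union(2, 0) -> already same set; set of 2 now {0, 1, 2, 3, 6, 7, 8, 9}
Step 18: find(0) -> no change; set of 0 is {0, 1, 2, 3, 6, 7, 8, 9}
Step 19: union(9, 1) -> already same set; set of 9 now {0, 1, 2, 3, 6, 7, 8, 9}
Component of 7: {0, 1, 2, 3, 6, 7, 8, 9}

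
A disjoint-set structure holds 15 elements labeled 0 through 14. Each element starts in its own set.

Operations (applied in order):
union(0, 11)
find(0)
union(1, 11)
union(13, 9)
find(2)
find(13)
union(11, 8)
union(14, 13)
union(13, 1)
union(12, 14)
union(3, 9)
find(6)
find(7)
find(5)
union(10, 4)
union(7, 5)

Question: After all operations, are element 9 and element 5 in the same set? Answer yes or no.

Answer: no

Derivation:
Step 1: union(0, 11) -> merged; set of 0 now {0, 11}
Step 2: find(0) -> no change; set of 0 is {0, 11}
Step 3: union(1, 11) -> merged; set of 1 now {0, 1, 11}
Step 4: union(13, 9) -> merged; set of 13 now {9, 13}
Step 5: find(2) -> no change; set of 2 is {2}
Step 6: find(13) -> no change; set of 13 is {9, 13}
Step 7: union(11, 8) -> merged; set of 11 now {0, 1, 8, 11}
Step 8: union(14, 13) -> merged; set of 14 now {9, 13, 14}
Step 9: union(13, 1) -> merged; set of 13 now {0, 1, 8, 9, 11, 13, 14}
Step 10: union(12, 14) -> merged; set of 12 now {0, 1, 8, 9, 11, 12, 13, 14}
Step 11: union(3, 9) -> merged; set of 3 now {0, 1, 3, 8, 9, 11, 12, 13, 14}
Step 12: find(6) -> no change; set of 6 is {6}
Step 13: find(7) -> no change; set of 7 is {7}
Step 14: find(5) -> no change; set of 5 is {5}
Step 15: union(10, 4) -> merged; set of 10 now {4, 10}
Step 16: union(7, 5) -> merged; set of 7 now {5, 7}
Set of 9: {0, 1, 3, 8, 9, 11, 12, 13, 14}; 5 is not a member.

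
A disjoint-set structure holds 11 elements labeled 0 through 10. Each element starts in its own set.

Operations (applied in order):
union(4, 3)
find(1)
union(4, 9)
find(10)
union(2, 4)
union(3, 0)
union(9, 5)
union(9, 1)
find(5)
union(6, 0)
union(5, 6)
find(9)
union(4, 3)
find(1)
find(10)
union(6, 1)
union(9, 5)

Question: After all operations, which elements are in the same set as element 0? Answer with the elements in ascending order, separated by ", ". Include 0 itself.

Step 1: union(4, 3) -> merged; set of 4 now {3, 4}
Step 2: find(1) -> no change; set of 1 is {1}
Step 3: union(4, 9) -> merged; set of 4 now {3, 4, 9}
Step 4: find(10) -> no change; set of 10 is {10}
Step 5: union(2, 4) -> merged; set of 2 now {2, 3, 4, 9}
Step 6: union(3, 0) -> merged; set of 3 now {0, 2, 3, 4, 9}
Step 7: union(9, 5) -> merged; set of 9 now {0, 2, 3, 4, 5, 9}
Step 8: union(9, 1) -> merged; set of 9 now {0, 1, 2, 3, 4, 5, 9}
Step 9: find(5) -> no change; set of 5 is {0, 1, 2, 3, 4, 5, 9}
Step 10: union(6, 0) -> merged; set of 6 now {0, 1, 2, 3, 4, 5, 6, 9}
Step 11: union(5, 6) -> already same set; set of 5 now {0, 1, 2, 3, 4, 5, 6, 9}
Step 12: find(9) -> no change; set of 9 is {0, 1, 2, 3, 4, 5, 6, 9}
Step 13: union(4, 3) -> already same set; set of 4 now {0, 1, 2, 3, 4, 5, 6, 9}
Step 14: find(1) -> no change; set of 1 is {0, 1, 2, 3, 4, 5, 6, 9}
Step 15: find(10) -> no change; set of 10 is {10}
Step 16: union(6, 1) -> already same set; set of 6 now {0, 1, 2, 3, 4, 5, 6, 9}
Step 17: union(9, 5) -> already same set; set of 9 now {0, 1, 2, 3, 4, 5, 6, 9}
Component of 0: {0, 1, 2, 3, 4, 5, 6, 9}

Answer: 0, 1, 2, 3, 4, 5, 6, 9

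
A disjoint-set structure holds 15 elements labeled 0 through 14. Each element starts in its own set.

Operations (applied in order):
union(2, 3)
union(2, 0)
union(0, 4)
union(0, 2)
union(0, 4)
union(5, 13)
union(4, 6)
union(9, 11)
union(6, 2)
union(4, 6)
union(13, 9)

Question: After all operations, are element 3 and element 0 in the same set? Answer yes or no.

Step 1: union(2, 3) -> merged; set of 2 now {2, 3}
Step 2: union(2, 0) -> merged; set of 2 now {0, 2, 3}
Step 3: union(0, 4) -> merged; set of 0 now {0, 2, 3, 4}
Step 4: union(0, 2) -> already same set; set of 0 now {0, 2, 3, 4}
Step 5: union(0, 4) -> already same set; set of 0 now {0, 2, 3, 4}
Step 6: union(5, 13) -> merged; set of 5 now {5, 13}
Step 7: union(4, 6) -> merged; set of 4 now {0, 2, 3, 4, 6}
Step 8: union(9, 11) -> merged; set of 9 now {9, 11}
Step 9: union(6, 2) -> already same set; set of 6 now {0, 2, 3, 4, 6}
Step 10: union(4, 6) -> already same set; set of 4 now {0, 2, 3, 4, 6}
Step 11: union(13, 9) -> merged; set of 13 now {5, 9, 11, 13}
Set of 3: {0, 2, 3, 4, 6}; 0 is a member.

Answer: yes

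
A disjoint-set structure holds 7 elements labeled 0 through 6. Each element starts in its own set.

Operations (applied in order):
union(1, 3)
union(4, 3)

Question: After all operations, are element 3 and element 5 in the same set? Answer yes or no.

Step 1: union(1, 3) -> merged; set of 1 now {1, 3}
Step 2: union(4, 3) -> merged; set of 4 now {1, 3, 4}
Set of 3: {1, 3, 4}; 5 is not a member.

Answer: no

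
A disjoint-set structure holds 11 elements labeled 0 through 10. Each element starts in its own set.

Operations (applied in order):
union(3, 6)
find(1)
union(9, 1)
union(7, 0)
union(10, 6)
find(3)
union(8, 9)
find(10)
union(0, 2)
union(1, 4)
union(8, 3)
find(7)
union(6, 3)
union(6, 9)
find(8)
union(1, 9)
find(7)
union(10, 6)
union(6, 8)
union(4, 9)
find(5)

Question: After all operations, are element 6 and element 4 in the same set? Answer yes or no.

Answer: yes

Derivation:
Step 1: union(3, 6) -> merged; set of 3 now {3, 6}
Step 2: find(1) -> no change; set of 1 is {1}
Step 3: union(9, 1) -> merged; set of 9 now {1, 9}
Step 4: union(7, 0) -> merged; set of 7 now {0, 7}
Step 5: union(10, 6) -> merged; set of 10 now {3, 6, 10}
Step 6: find(3) -> no change; set of 3 is {3, 6, 10}
Step 7: union(8, 9) -> merged; set of 8 now {1, 8, 9}
Step 8: find(10) -> no change; set of 10 is {3, 6, 10}
Step 9: union(0, 2) -> merged; set of 0 now {0, 2, 7}
Step 10: union(1, 4) -> merged; set of 1 now {1, 4, 8, 9}
Step 11: union(8, 3) -> merged; set of 8 now {1, 3, 4, 6, 8, 9, 10}
Step 12: find(7) -> no change; set of 7 is {0, 2, 7}
Step 13: union(6, 3) -> already same set; set of 6 now {1, 3, 4, 6, 8, 9, 10}
Step 14: union(6, 9) -> already same set; set of 6 now {1, 3, 4, 6, 8, 9, 10}
Step 15: find(8) -> no change; set of 8 is {1, 3, 4, 6, 8, 9, 10}
Step 16: union(1, 9) -> already same set; set of 1 now {1, 3, 4, 6, 8, 9, 10}
Step 17: find(7) -> no change; set of 7 is {0, 2, 7}
Step 18: union(10, 6) -> already same set; set of 10 now {1, 3, 4, 6, 8, 9, 10}
Step 19: union(6, 8) -> already same set; set of 6 now {1, 3, 4, 6, 8, 9, 10}
Step 20: union(4, 9) -> already same set; set of 4 now {1, 3, 4, 6, 8, 9, 10}
Step 21: find(5) -> no change; set of 5 is {5}
Set of 6: {1, 3, 4, 6, 8, 9, 10}; 4 is a member.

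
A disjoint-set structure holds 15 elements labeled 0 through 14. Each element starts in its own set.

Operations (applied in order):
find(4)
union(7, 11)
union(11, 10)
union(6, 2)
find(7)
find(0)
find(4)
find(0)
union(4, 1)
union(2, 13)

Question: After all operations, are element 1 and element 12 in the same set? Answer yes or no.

Step 1: find(4) -> no change; set of 4 is {4}
Step 2: union(7, 11) -> merged; set of 7 now {7, 11}
Step 3: union(11, 10) -> merged; set of 11 now {7, 10, 11}
Step 4: union(6, 2) -> merged; set of 6 now {2, 6}
Step 5: find(7) -> no change; set of 7 is {7, 10, 11}
Step 6: find(0) -> no change; set of 0 is {0}
Step 7: find(4) -> no change; set of 4 is {4}
Step 8: find(0) -> no change; set of 0 is {0}
Step 9: union(4, 1) -> merged; set of 4 now {1, 4}
Step 10: union(2, 13) -> merged; set of 2 now {2, 6, 13}
Set of 1: {1, 4}; 12 is not a member.

Answer: no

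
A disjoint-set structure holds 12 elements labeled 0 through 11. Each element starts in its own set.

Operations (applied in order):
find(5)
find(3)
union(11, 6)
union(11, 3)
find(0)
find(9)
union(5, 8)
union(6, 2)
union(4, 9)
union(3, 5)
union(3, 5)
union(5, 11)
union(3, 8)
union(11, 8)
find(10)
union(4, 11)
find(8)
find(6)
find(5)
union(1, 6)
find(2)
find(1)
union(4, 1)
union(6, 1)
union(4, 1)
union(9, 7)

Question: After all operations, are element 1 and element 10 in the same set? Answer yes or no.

Answer: no

Derivation:
Step 1: find(5) -> no change; set of 5 is {5}
Step 2: find(3) -> no change; set of 3 is {3}
Step 3: union(11, 6) -> merged; set of 11 now {6, 11}
Step 4: union(11, 3) -> merged; set of 11 now {3, 6, 11}
Step 5: find(0) -> no change; set of 0 is {0}
Step 6: find(9) -> no change; set of 9 is {9}
Step 7: union(5, 8) -> merged; set of 5 now {5, 8}
Step 8: union(6, 2) -> merged; set of 6 now {2, 3, 6, 11}
Step 9: union(4, 9) -> merged; set of 4 now {4, 9}
Step 10: union(3, 5) -> merged; set of 3 now {2, 3, 5, 6, 8, 11}
Step 11: union(3, 5) -> already same set; set of 3 now {2, 3, 5, 6, 8, 11}
Step 12: union(5, 11) -> already same set; set of 5 now {2, 3, 5, 6, 8, 11}
Step 13: union(3, 8) -> already same set; set of 3 now {2, 3, 5, 6, 8, 11}
Step 14: union(11, 8) -> already same set; set of 11 now {2, 3, 5, 6, 8, 11}
Step 15: find(10) -> no change; set of 10 is {10}
Step 16: union(4, 11) -> merged; set of 4 now {2, 3, 4, 5, 6, 8, 9, 11}
Step 17: find(8) -> no change; set of 8 is {2, 3, 4, 5, 6, 8, 9, 11}
Step 18: find(6) -> no change; set of 6 is {2, 3, 4, 5, 6, 8, 9, 11}
Step 19: find(5) -> no change; set of 5 is {2, 3, 4, 5, 6, 8, 9, 11}
Step 20: union(1, 6) -> merged; set of 1 now {1, 2, 3, 4, 5, 6, 8, 9, 11}
Step 21: find(2) -> no change; set of 2 is {1, 2, 3, 4, 5, 6, 8, 9, 11}
Step 22: find(1) -> no change; set of 1 is {1, 2, 3, 4, 5, 6, 8, 9, 11}
Step 23: union(4, 1) -> already same set; set of 4 now {1, 2, 3, 4, 5, 6, 8, 9, 11}
Step 24: union(6, 1) -> already same set; set of 6 now {1, 2, 3, 4, 5, 6, 8, 9, 11}
Step 25: union(4, 1) -> already same set; set of 4 now {1, 2, 3, 4, 5, 6, 8, 9, 11}
Step 26: union(9, 7) -> merged; set of 9 now {1, 2, 3, 4, 5, 6, 7, 8, 9, 11}
Set of 1: {1, 2, 3, 4, 5, 6, 7, 8, 9, 11}; 10 is not a member.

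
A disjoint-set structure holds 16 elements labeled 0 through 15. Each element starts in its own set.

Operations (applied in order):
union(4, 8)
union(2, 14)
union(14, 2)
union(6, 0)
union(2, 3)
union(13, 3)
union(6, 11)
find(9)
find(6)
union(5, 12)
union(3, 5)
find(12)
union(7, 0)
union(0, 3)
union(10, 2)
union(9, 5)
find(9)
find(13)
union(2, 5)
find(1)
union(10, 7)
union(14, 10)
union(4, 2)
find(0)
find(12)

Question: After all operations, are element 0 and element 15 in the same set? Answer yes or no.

Step 1: union(4, 8) -> merged; set of 4 now {4, 8}
Step 2: union(2, 14) -> merged; set of 2 now {2, 14}
Step 3: union(14, 2) -> already same set; set of 14 now {2, 14}
Step 4: union(6, 0) -> merged; set of 6 now {0, 6}
Step 5: union(2, 3) -> merged; set of 2 now {2, 3, 14}
Step 6: union(13, 3) -> merged; set of 13 now {2, 3, 13, 14}
Step 7: union(6, 11) -> merged; set of 6 now {0, 6, 11}
Step 8: find(9) -> no change; set of 9 is {9}
Step 9: find(6) -> no change; set of 6 is {0, 6, 11}
Step 10: union(5, 12) -> merged; set of 5 now {5, 12}
Step 11: union(3, 5) -> merged; set of 3 now {2, 3, 5, 12, 13, 14}
Step 12: find(12) -> no change; set of 12 is {2, 3, 5, 12, 13, 14}
Step 13: union(7, 0) -> merged; set of 7 now {0, 6, 7, 11}
Step 14: union(0, 3) -> merged; set of 0 now {0, 2, 3, 5, 6, 7, 11, 12, 13, 14}
Step 15: union(10, 2) -> merged; set of 10 now {0, 2, 3, 5, 6, 7, 10, 11, 12, 13, 14}
Step 16: union(9, 5) -> merged; set of 9 now {0, 2, 3, 5, 6, 7, 9, 10, 11, 12, 13, 14}
Step 17: find(9) -> no change; set of 9 is {0, 2, 3, 5, 6, 7, 9, 10, 11, 12, 13, 14}
Step 18: find(13) -> no change; set of 13 is {0, 2, 3, 5, 6, 7, 9, 10, 11, 12, 13, 14}
Step 19: union(2, 5) -> already same set; set of 2 now {0, 2, 3, 5, 6, 7, 9, 10, 11, 12, 13, 14}
Step 20: find(1) -> no change; set of 1 is {1}
Step 21: union(10, 7) -> already same set; set of 10 now {0, 2, 3, 5, 6, 7, 9, 10, 11, 12, 13, 14}
Step 22: union(14, 10) -> already same set; set of 14 now {0, 2, 3, 5, 6, 7, 9, 10, 11, 12, 13, 14}
Step 23: union(4, 2) -> merged; set of 4 now {0, 2, 3, 4, 5, 6, 7, 8, 9, 10, 11, 12, 13, 14}
Step 24: find(0) -> no change; set of 0 is {0, 2, 3, 4, 5, 6, 7, 8, 9, 10, 11, 12, 13, 14}
Step 25: find(12) -> no change; set of 12 is {0, 2, 3, 4, 5, 6, 7, 8, 9, 10, 11, 12, 13, 14}
Set of 0: {0, 2, 3, 4, 5, 6, 7, 8, 9, 10, 11, 12, 13, 14}; 15 is not a member.

Answer: no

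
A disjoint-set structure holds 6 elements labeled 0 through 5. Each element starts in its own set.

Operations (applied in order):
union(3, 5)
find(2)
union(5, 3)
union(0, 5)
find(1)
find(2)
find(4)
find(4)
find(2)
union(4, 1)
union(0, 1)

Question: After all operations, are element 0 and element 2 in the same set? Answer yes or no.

Step 1: union(3, 5) -> merged; set of 3 now {3, 5}
Step 2: find(2) -> no change; set of 2 is {2}
Step 3: union(5, 3) -> already same set; set of 5 now {3, 5}
Step 4: union(0, 5) -> merged; set of 0 now {0, 3, 5}
Step 5: find(1) -> no change; set of 1 is {1}
Step 6: find(2) -> no change; set of 2 is {2}
Step 7: find(4) -> no change; set of 4 is {4}
Step 8: find(4) -> no change; set of 4 is {4}
Step 9: find(2) -> no change; set of 2 is {2}
Step 10: union(4, 1) -> merged; set of 4 now {1, 4}
Step 11: union(0, 1) -> merged; set of 0 now {0, 1, 3, 4, 5}
Set of 0: {0, 1, 3, 4, 5}; 2 is not a member.

Answer: no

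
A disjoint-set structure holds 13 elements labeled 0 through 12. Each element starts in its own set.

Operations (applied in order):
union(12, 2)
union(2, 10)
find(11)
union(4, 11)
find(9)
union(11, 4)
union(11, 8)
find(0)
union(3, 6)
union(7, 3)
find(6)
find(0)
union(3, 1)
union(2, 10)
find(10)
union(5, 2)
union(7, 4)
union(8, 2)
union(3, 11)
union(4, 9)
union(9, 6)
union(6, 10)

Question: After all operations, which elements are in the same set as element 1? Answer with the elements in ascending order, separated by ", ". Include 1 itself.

Answer: 1, 2, 3, 4, 5, 6, 7, 8, 9, 10, 11, 12

Derivation:
Step 1: union(12, 2) -> merged; set of 12 now {2, 12}
Step 2: union(2, 10) -> merged; set of 2 now {2, 10, 12}
Step 3: find(11) -> no change; set of 11 is {11}
Step 4: union(4, 11) -> merged; set of 4 now {4, 11}
Step 5: find(9) -> no change; set of 9 is {9}
Step 6: union(11, 4) -> already same set; set of 11 now {4, 11}
Step 7: union(11, 8) -> merged; set of 11 now {4, 8, 11}
Step 8: find(0) -> no change; set of 0 is {0}
Step 9: union(3, 6) -> merged; set of 3 now {3, 6}
Step 10: union(7, 3) -> merged; set of 7 now {3, 6, 7}
Step 11: find(6) -> no change; set of 6 is {3, 6, 7}
Step 12: find(0) -> no change; set of 0 is {0}
Step 13: union(3, 1) -> merged; set of 3 now {1, 3, 6, 7}
Step 14: union(2, 10) -> already same set; set of 2 now {2, 10, 12}
Step 15: find(10) -> no change; set of 10 is {2, 10, 12}
Step 16: union(5, 2) -> merged; set of 5 now {2, 5, 10, 12}
Step 17: union(7, 4) -> merged; set of 7 now {1, 3, 4, 6, 7, 8, 11}
Step 18: union(8, 2) -> merged; set of 8 now {1, 2, 3, 4, 5, 6, 7, 8, 10, 11, 12}
Step 19: union(3, 11) -> already same set; set of 3 now {1, 2, 3, 4, 5, 6, 7, 8, 10, 11, 12}
Step 20: union(4, 9) -> merged; set of 4 now {1, 2, 3, 4, 5, 6, 7, 8, 9, 10, 11, 12}
Step 21: union(9, 6) -> already same set; set of 9 now {1, 2, 3, 4, 5, 6, 7, 8, 9, 10, 11, 12}
Step 22: union(6, 10) -> already same set; set of 6 now {1, 2, 3, 4, 5, 6, 7, 8, 9, 10, 11, 12}
Component of 1: {1, 2, 3, 4, 5, 6, 7, 8, 9, 10, 11, 12}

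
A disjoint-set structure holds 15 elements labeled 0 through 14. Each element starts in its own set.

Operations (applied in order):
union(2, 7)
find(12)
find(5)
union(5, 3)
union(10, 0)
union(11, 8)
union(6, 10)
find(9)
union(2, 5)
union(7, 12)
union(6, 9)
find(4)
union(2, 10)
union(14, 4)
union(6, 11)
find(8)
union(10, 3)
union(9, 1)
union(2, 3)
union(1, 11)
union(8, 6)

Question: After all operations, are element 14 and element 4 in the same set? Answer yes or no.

Step 1: union(2, 7) -> merged; set of 2 now {2, 7}
Step 2: find(12) -> no change; set of 12 is {12}
Step 3: find(5) -> no change; set of 5 is {5}
Step 4: union(5, 3) -> merged; set of 5 now {3, 5}
Step 5: union(10, 0) -> merged; set of 10 now {0, 10}
Step 6: union(11, 8) -> merged; set of 11 now {8, 11}
Step 7: union(6, 10) -> merged; set of 6 now {0, 6, 10}
Step 8: find(9) -> no change; set of 9 is {9}
Step 9: union(2, 5) -> merged; set of 2 now {2, 3, 5, 7}
Step 10: union(7, 12) -> merged; set of 7 now {2, 3, 5, 7, 12}
Step 11: union(6, 9) -> merged; set of 6 now {0, 6, 9, 10}
Step 12: find(4) -> no change; set of 4 is {4}
Step 13: union(2, 10) -> merged; set of 2 now {0, 2, 3, 5, 6, 7, 9, 10, 12}
Step 14: union(14, 4) -> merged; set of 14 now {4, 14}
Step 15: union(6, 11) -> merged; set of 6 now {0, 2, 3, 5, 6, 7, 8, 9, 10, 11, 12}
Step 16: find(8) -> no change; set of 8 is {0, 2, 3, 5, 6, 7, 8, 9, 10, 11, 12}
Step 17: union(10, 3) -> already same set; set of 10 now {0, 2, 3, 5, 6, 7, 8, 9, 10, 11, 12}
Step 18: union(9, 1) -> merged; set of 9 now {0, 1, 2, 3, 5, 6, 7, 8, 9, 10, 11, 12}
Step 19: union(2, 3) -> already same set; set of 2 now {0, 1, 2, 3, 5, 6, 7, 8, 9, 10, 11, 12}
Step 20: union(1, 11) -> already same set; set of 1 now {0, 1, 2, 3, 5, 6, 7, 8, 9, 10, 11, 12}
Step 21: union(8, 6) -> already same set; set of 8 now {0, 1, 2, 3, 5, 6, 7, 8, 9, 10, 11, 12}
Set of 14: {4, 14}; 4 is a member.

Answer: yes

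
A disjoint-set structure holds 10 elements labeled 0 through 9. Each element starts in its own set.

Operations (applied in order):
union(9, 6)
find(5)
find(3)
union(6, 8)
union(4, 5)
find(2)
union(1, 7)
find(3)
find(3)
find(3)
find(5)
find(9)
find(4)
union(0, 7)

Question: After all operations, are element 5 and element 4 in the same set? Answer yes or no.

Answer: yes

Derivation:
Step 1: union(9, 6) -> merged; set of 9 now {6, 9}
Step 2: find(5) -> no change; set of 5 is {5}
Step 3: find(3) -> no change; set of 3 is {3}
Step 4: union(6, 8) -> merged; set of 6 now {6, 8, 9}
Step 5: union(4, 5) -> merged; set of 4 now {4, 5}
Step 6: find(2) -> no change; set of 2 is {2}
Step 7: union(1, 7) -> merged; set of 1 now {1, 7}
Step 8: find(3) -> no change; set of 3 is {3}
Step 9: find(3) -> no change; set of 3 is {3}
Step 10: find(3) -> no change; set of 3 is {3}
Step 11: find(5) -> no change; set of 5 is {4, 5}
Step 12: find(9) -> no change; set of 9 is {6, 8, 9}
Step 13: find(4) -> no change; set of 4 is {4, 5}
Step 14: union(0, 7) -> merged; set of 0 now {0, 1, 7}
Set of 5: {4, 5}; 4 is a member.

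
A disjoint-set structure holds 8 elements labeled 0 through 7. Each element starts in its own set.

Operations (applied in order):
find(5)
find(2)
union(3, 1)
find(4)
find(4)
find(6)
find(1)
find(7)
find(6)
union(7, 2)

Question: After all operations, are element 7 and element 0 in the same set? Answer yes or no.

Step 1: find(5) -> no change; set of 5 is {5}
Step 2: find(2) -> no change; set of 2 is {2}
Step 3: union(3, 1) -> merged; set of 3 now {1, 3}
Step 4: find(4) -> no change; set of 4 is {4}
Step 5: find(4) -> no change; set of 4 is {4}
Step 6: find(6) -> no change; set of 6 is {6}
Step 7: find(1) -> no change; set of 1 is {1, 3}
Step 8: find(7) -> no change; set of 7 is {7}
Step 9: find(6) -> no change; set of 6 is {6}
Step 10: union(7, 2) -> merged; set of 7 now {2, 7}
Set of 7: {2, 7}; 0 is not a member.

Answer: no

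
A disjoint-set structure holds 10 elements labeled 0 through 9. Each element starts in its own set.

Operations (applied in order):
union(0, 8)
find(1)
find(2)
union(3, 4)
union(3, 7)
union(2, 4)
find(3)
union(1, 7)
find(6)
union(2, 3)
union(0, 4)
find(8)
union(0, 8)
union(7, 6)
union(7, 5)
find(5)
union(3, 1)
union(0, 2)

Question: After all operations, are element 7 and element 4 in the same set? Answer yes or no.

Step 1: union(0, 8) -> merged; set of 0 now {0, 8}
Step 2: find(1) -> no change; set of 1 is {1}
Step 3: find(2) -> no change; set of 2 is {2}
Step 4: union(3, 4) -> merged; set of 3 now {3, 4}
Step 5: union(3, 7) -> merged; set of 3 now {3, 4, 7}
Step 6: union(2, 4) -> merged; set of 2 now {2, 3, 4, 7}
Step 7: find(3) -> no change; set of 3 is {2, 3, 4, 7}
Step 8: union(1, 7) -> merged; set of 1 now {1, 2, 3, 4, 7}
Step 9: find(6) -> no change; set of 6 is {6}
Step 10: union(2, 3) -> already same set; set of 2 now {1, 2, 3, 4, 7}
Step 11: union(0, 4) -> merged; set of 0 now {0, 1, 2, 3, 4, 7, 8}
Step 12: find(8) -> no change; set of 8 is {0, 1, 2, 3, 4, 7, 8}
Step 13: union(0, 8) -> already same set; set of 0 now {0, 1, 2, 3, 4, 7, 8}
Step 14: union(7, 6) -> merged; set of 7 now {0, 1, 2, 3, 4, 6, 7, 8}
Step 15: union(7, 5) -> merged; set of 7 now {0, 1, 2, 3, 4, 5, 6, 7, 8}
Step 16: find(5) -> no change; set of 5 is {0, 1, 2, 3, 4, 5, 6, 7, 8}
Step 17: union(3, 1) -> already same set; set of 3 now {0, 1, 2, 3, 4, 5, 6, 7, 8}
Step 18: union(0, 2) -> already same set; set of 0 now {0, 1, 2, 3, 4, 5, 6, 7, 8}
Set of 7: {0, 1, 2, 3, 4, 5, 6, 7, 8}; 4 is a member.

Answer: yes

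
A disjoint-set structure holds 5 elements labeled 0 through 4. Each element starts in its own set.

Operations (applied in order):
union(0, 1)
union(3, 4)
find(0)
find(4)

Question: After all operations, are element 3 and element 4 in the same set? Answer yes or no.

Answer: yes

Derivation:
Step 1: union(0, 1) -> merged; set of 0 now {0, 1}
Step 2: union(3, 4) -> merged; set of 3 now {3, 4}
Step 3: find(0) -> no change; set of 0 is {0, 1}
Step 4: find(4) -> no change; set of 4 is {3, 4}
Set of 3: {3, 4}; 4 is a member.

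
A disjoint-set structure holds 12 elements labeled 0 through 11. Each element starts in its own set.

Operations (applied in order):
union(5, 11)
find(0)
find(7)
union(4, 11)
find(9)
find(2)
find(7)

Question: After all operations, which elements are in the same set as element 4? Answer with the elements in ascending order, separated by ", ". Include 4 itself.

Step 1: union(5, 11) -> merged; set of 5 now {5, 11}
Step 2: find(0) -> no change; set of 0 is {0}
Step 3: find(7) -> no change; set of 7 is {7}
Step 4: union(4, 11) -> merged; set of 4 now {4, 5, 11}
Step 5: find(9) -> no change; set of 9 is {9}
Step 6: find(2) -> no change; set of 2 is {2}
Step 7: find(7) -> no change; set of 7 is {7}
Component of 4: {4, 5, 11}

Answer: 4, 5, 11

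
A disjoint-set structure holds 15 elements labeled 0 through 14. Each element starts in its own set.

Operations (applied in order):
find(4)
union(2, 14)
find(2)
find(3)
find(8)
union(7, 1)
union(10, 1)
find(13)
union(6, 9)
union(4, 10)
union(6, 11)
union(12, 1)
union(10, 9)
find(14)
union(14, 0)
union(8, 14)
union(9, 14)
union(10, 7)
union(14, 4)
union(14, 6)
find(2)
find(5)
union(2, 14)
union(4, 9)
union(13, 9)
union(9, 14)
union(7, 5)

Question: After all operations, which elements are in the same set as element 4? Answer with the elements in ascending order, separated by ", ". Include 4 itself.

Answer: 0, 1, 2, 4, 5, 6, 7, 8, 9, 10, 11, 12, 13, 14

Derivation:
Step 1: find(4) -> no change; set of 4 is {4}
Step 2: union(2, 14) -> merged; set of 2 now {2, 14}
Step 3: find(2) -> no change; set of 2 is {2, 14}
Step 4: find(3) -> no change; set of 3 is {3}
Step 5: find(8) -> no change; set of 8 is {8}
Step 6: union(7, 1) -> merged; set of 7 now {1, 7}
Step 7: union(10, 1) -> merged; set of 10 now {1, 7, 10}
Step 8: find(13) -> no change; set of 13 is {13}
Step 9: union(6, 9) -> merged; set of 6 now {6, 9}
Step 10: union(4, 10) -> merged; set of 4 now {1, 4, 7, 10}
Step 11: union(6, 11) -> merged; set of 6 now {6, 9, 11}
Step 12: union(12, 1) -> merged; set of 12 now {1, 4, 7, 10, 12}
Step 13: union(10, 9) -> merged; set of 10 now {1, 4, 6, 7, 9, 10, 11, 12}
Step 14: find(14) -> no change; set of 14 is {2, 14}
Step 15: union(14, 0) -> merged; set of 14 now {0, 2, 14}
Step 16: union(8, 14) -> merged; set of 8 now {0, 2, 8, 14}
Step 17: union(9, 14) -> merged; set of 9 now {0, 1, 2, 4, 6, 7, 8, 9, 10, 11, 12, 14}
Step 18: union(10, 7) -> already same set; set of 10 now {0, 1, 2, 4, 6, 7, 8, 9, 10, 11, 12, 14}
Step 19: union(14, 4) -> already same set; set of 14 now {0, 1, 2, 4, 6, 7, 8, 9, 10, 11, 12, 14}
Step 20: union(14, 6) -> already same set; set of 14 now {0, 1, 2, 4, 6, 7, 8, 9, 10, 11, 12, 14}
Step 21: find(2) -> no change; set of 2 is {0, 1, 2, 4, 6, 7, 8, 9, 10, 11, 12, 14}
Step 22: find(5) -> no change; set of 5 is {5}
Step 23: union(2, 14) -> already same set; set of 2 now {0, 1, 2, 4, 6, 7, 8, 9, 10, 11, 12, 14}
Step 24: union(4, 9) -> already same set; set of 4 now {0, 1, 2, 4, 6, 7, 8, 9, 10, 11, 12, 14}
Step 25: union(13, 9) -> merged; set of 13 now {0, 1, 2, 4, 6, 7, 8, 9, 10, 11, 12, 13, 14}
Step 26: union(9, 14) -> already same set; set of 9 now {0, 1, 2, 4, 6, 7, 8, 9, 10, 11, 12, 13, 14}
Step 27: union(7, 5) -> merged; set of 7 now {0, 1, 2, 4, 5, 6, 7, 8, 9, 10, 11, 12, 13, 14}
Component of 4: {0, 1, 2, 4, 5, 6, 7, 8, 9, 10, 11, 12, 13, 14}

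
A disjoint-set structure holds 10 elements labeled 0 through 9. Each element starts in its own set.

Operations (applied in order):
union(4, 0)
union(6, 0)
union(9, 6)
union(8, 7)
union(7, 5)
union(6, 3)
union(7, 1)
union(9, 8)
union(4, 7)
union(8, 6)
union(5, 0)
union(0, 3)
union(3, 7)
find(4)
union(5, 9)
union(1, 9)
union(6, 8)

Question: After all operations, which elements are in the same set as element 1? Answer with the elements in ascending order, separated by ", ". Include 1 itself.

Answer: 0, 1, 3, 4, 5, 6, 7, 8, 9

Derivation:
Step 1: union(4, 0) -> merged; set of 4 now {0, 4}
Step 2: union(6, 0) -> merged; set of 6 now {0, 4, 6}
Step 3: union(9, 6) -> merged; set of 9 now {0, 4, 6, 9}
Step 4: union(8, 7) -> merged; set of 8 now {7, 8}
Step 5: union(7, 5) -> merged; set of 7 now {5, 7, 8}
Step 6: union(6, 3) -> merged; set of 6 now {0, 3, 4, 6, 9}
Step 7: union(7, 1) -> merged; set of 7 now {1, 5, 7, 8}
Step 8: union(9, 8) -> merged; set of 9 now {0, 1, 3, 4, 5, 6, 7, 8, 9}
Step 9: union(4, 7) -> already same set; set of 4 now {0, 1, 3, 4, 5, 6, 7, 8, 9}
Step 10: union(8, 6) -> already same set; set of 8 now {0, 1, 3, 4, 5, 6, 7, 8, 9}
Step 11: union(5, 0) -> already same set; set of 5 now {0, 1, 3, 4, 5, 6, 7, 8, 9}
Step 12: union(0, 3) -> already same set; set of 0 now {0, 1, 3, 4, 5, 6, 7, 8, 9}
Step 13: union(3, 7) -> already same set; set of 3 now {0, 1, 3, 4, 5, 6, 7, 8, 9}
Step 14: find(4) -> no change; set of 4 is {0, 1, 3, 4, 5, 6, 7, 8, 9}
Step 15: union(5, 9) -> already same set; set of 5 now {0, 1, 3, 4, 5, 6, 7, 8, 9}
Step 16: union(1, 9) -> already same set; set of 1 now {0, 1, 3, 4, 5, 6, 7, 8, 9}
Step 17: union(6, 8) -> already same set; set of 6 now {0, 1, 3, 4, 5, 6, 7, 8, 9}
Component of 1: {0, 1, 3, 4, 5, 6, 7, 8, 9}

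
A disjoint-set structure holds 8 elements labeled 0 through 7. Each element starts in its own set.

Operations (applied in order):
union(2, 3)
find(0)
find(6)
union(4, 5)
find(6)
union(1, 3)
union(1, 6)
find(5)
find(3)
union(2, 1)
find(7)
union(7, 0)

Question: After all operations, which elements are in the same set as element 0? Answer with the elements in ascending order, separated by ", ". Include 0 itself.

Step 1: union(2, 3) -> merged; set of 2 now {2, 3}
Step 2: find(0) -> no change; set of 0 is {0}
Step 3: find(6) -> no change; set of 6 is {6}
Step 4: union(4, 5) -> merged; set of 4 now {4, 5}
Step 5: find(6) -> no change; set of 6 is {6}
Step 6: union(1, 3) -> merged; set of 1 now {1, 2, 3}
Step 7: union(1, 6) -> merged; set of 1 now {1, 2, 3, 6}
Step 8: find(5) -> no change; set of 5 is {4, 5}
Step 9: find(3) -> no change; set of 3 is {1, 2, 3, 6}
Step 10: union(2, 1) -> already same set; set of 2 now {1, 2, 3, 6}
Step 11: find(7) -> no change; set of 7 is {7}
Step 12: union(7, 0) -> merged; set of 7 now {0, 7}
Component of 0: {0, 7}

Answer: 0, 7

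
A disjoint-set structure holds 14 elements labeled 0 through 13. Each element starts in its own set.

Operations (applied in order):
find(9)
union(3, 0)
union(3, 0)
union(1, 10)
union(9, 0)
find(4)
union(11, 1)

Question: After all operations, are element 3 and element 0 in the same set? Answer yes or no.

Step 1: find(9) -> no change; set of 9 is {9}
Step 2: union(3, 0) -> merged; set of 3 now {0, 3}
Step 3: union(3, 0) -> already same set; set of 3 now {0, 3}
Step 4: union(1, 10) -> merged; set of 1 now {1, 10}
Step 5: union(9, 0) -> merged; set of 9 now {0, 3, 9}
Step 6: find(4) -> no change; set of 4 is {4}
Step 7: union(11, 1) -> merged; set of 11 now {1, 10, 11}
Set of 3: {0, 3, 9}; 0 is a member.

Answer: yes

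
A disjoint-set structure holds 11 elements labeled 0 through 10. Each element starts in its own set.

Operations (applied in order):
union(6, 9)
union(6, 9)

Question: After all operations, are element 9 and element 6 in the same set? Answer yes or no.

Step 1: union(6, 9) -> merged; set of 6 now {6, 9}
Step 2: union(6, 9) -> already same set; set of 6 now {6, 9}
Set of 9: {6, 9}; 6 is a member.

Answer: yes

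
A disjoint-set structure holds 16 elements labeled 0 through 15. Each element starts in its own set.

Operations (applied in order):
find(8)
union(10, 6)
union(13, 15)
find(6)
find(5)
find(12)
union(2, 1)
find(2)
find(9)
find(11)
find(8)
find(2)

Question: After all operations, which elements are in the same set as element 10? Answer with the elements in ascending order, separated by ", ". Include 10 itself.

Step 1: find(8) -> no change; set of 8 is {8}
Step 2: union(10, 6) -> merged; set of 10 now {6, 10}
Step 3: union(13, 15) -> merged; set of 13 now {13, 15}
Step 4: find(6) -> no change; set of 6 is {6, 10}
Step 5: find(5) -> no change; set of 5 is {5}
Step 6: find(12) -> no change; set of 12 is {12}
Step 7: union(2, 1) -> merged; set of 2 now {1, 2}
Step 8: find(2) -> no change; set of 2 is {1, 2}
Step 9: find(9) -> no change; set of 9 is {9}
Step 10: find(11) -> no change; set of 11 is {11}
Step 11: find(8) -> no change; set of 8 is {8}
Step 12: find(2) -> no change; set of 2 is {1, 2}
Component of 10: {6, 10}

Answer: 6, 10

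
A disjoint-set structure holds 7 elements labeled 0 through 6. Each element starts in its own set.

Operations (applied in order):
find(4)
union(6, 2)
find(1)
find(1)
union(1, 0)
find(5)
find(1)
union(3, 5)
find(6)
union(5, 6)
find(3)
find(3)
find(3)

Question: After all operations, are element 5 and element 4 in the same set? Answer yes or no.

Answer: no

Derivation:
Step 1: find(4) -> no change; set of 4 is {4}
Step 2: union(6, 2) -> merged; set of 6 now {2, 6}
Step 3: find(1) -> no change; set of 1 is {1}
Step 4: find(1) -> no change; set of 1 is {1}
Step 5: union(1, 0) -> merged; set of 1 now {0, 1}
Step 6: find(5) -> no change; set of 5 is {5}
Step 7: find(1) -> no change; set of 1 is {0, 1}
Step 8: union(3, 5) -> merged; set of 3 now {3, 5}
Step 9: find(6) -> no change; set of 6 is {2, 6}
Step 10: union(5, 6) -> merged; set of 5 now {2, 3, 5, 6}
Step 11: find(3) -> no change; set of 3 is {2, 3, 5, 6}
Step 12: find(3) -> no change; set of 3 is {2, 3, 5, 6}
Step 13: find(3) -> no change; set of 3 is {2, 3, 5, 6}
Set of 5: {2, 3, 5, 6}; 4 is not a member.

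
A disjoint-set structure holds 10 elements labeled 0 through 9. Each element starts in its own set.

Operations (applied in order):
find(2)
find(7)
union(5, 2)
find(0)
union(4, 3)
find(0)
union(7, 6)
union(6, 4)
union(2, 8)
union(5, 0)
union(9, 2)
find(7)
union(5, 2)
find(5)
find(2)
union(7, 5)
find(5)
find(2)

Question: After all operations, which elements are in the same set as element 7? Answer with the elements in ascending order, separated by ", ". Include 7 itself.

Answer: 0, 2, 3, 4, 5, 6, 7, 8, 9

Derivation:
Step 1: find(2) -> no change; set of 2 is {2}
Step 2: find(7) -> no change; set of 7 is {7}
Step 3: union(5, 2) -> merged; set of 5 now {2, 5}
Step 4: find(0) -> no change; set of 0 is {0}
Step 5: union(4, 3) -> merged; set of 4 now {3, 4}
Step 6: find(0) -> no change; set of 0 is {0}
Step 7: union(7, 6) -> merged; set of 7 now {6, 7}
Step 8: union(6, 4) -> merged; set of 6 now {3, 4, 6, 7}
Step 9: union(2, 8) -> merged; set of 2 now {2, 5, 8}
Step 10: union(5, 0) -> merged; set of 5 now {0, 2, 5, 8}
Step 11: union(9, 2) -> merged; set of 9 now {0, 2, 5, 8, 9}
Step 12: find(7) -> no change; set of 7 is {3, 4, 6, 7}
Step 13: union(5, 2) -> already same set; set of 5 now {0, 2, 5, 8, 9}
Step 14: find(5) -> no change; set of 5 is {0, 2, 5, 8, 9}
Step 15: find(2) -> no change; set of 2 is {0, 2, 5, 8, 9}
Step 16: union(7, 5) -> merged; set of 7 now {0, 2, 3, 4, 5, 6, 7, 8, 9}
Step 17: find(5) -> no change; set of 5 is {0, 2, 3, 4, 5, 6, 7, 8, 9}
Step 18: find(2) -> no change; set of 2 is {0, 2, 3, 4, 5, 6, 7, 8, 9}
Component of 7: {0, 2, 3, 4, 5, 6, 7, 8, 9}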